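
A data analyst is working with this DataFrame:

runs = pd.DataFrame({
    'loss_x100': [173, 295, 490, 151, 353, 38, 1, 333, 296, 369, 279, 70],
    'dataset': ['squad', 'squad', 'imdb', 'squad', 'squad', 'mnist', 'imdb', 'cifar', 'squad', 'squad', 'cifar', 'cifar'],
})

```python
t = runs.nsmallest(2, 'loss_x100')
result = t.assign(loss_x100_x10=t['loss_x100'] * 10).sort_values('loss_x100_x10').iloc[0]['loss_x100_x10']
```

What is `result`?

take 2 rows with smallest loss_x100:
   loss_x100 dataset
6          1    imdb
5         38   mnist
add column loss_x100_x10 = t['loss_x100'] * 10:
   loss_x100 dataset  loss_x100_x10
6          1    imdb             10
5         38   mnist            380
sort by loss_x100_x10:
   loss_x100 dataset  loss_x100_x10
6          1    imdb             10
5         38   mnist            380

10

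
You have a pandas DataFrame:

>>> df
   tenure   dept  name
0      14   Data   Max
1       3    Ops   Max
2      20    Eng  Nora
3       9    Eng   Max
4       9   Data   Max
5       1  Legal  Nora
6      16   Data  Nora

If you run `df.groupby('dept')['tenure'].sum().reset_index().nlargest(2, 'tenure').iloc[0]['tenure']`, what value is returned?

39

group by dept, sum of tenure:
dept
Data     39
Eng      29
Legal     1
Ops       3
Name: tenure, dtype: int64
reset_index():
    dept  tenure
0   Data      39
1    Eng      29
2  Legal       1
3    Ops       3
take 2 rows with largest tenure:
   dept  tenure
0  Data      39
1   Eng      29
The value at position 0, column 'tenure' is 39.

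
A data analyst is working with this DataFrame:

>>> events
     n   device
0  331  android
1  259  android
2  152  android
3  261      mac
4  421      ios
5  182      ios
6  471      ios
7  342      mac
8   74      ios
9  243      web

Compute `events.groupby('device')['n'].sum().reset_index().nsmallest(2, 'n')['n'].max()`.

group by device, sum of n:
device
android     742
ios        1148
mac         603
web         243
Name: n, dtype: int64
reset_index():
    device     n
0  android   742
1      ios  1148
2      mac   603
3      web   243
take 2 rows with smallest n:
  device    n
3    web  243
2    mac  603

603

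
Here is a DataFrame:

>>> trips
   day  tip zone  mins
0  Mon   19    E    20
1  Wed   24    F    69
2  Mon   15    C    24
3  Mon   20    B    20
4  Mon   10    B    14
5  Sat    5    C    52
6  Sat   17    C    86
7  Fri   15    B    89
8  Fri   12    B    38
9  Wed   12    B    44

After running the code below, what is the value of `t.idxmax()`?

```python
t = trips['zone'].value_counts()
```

value_counts of zone:
zone
B    5
C    3
E    1
F    1
Name: count, dtype: int64
Reading off the label with the largest value, we get B.

B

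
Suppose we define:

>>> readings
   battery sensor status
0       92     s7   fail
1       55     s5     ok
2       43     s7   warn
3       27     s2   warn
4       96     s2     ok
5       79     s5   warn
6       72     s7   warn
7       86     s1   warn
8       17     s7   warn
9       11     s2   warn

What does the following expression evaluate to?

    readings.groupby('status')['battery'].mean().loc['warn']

group by status, mean of battery:
status
fail    92.000000
ok      75.500000
warn    47.857143
Name: battery, dtype: float64
Then the value at index 'warn': 47.8571428571

47.8571428571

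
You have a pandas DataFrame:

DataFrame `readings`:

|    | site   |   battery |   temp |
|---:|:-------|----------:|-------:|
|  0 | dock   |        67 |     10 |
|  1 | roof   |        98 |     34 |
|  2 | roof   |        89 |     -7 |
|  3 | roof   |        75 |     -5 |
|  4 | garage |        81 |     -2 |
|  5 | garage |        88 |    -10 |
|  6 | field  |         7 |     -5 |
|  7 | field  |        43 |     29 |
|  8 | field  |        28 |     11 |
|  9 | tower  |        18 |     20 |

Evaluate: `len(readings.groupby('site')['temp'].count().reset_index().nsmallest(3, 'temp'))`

group by site, count of temp:
site
dock      1
field     3
garage    2
roof      3
tower     1
Name: temp, dtype: int64
reset_index():
     site  temp
0    dock     1
1   field     3
2  garage     2
3    roof     3
4   tower     1
take 3 rows with smallest temp:
     site  temp
0    dock     1
4   tower     1
2  garage     2
number of rows → 3

3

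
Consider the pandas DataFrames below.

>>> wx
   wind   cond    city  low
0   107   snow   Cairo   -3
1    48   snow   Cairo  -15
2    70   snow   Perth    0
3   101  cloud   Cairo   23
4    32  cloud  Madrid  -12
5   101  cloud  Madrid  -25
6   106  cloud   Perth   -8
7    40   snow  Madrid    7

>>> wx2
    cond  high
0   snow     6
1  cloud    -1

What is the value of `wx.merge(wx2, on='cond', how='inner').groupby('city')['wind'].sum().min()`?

merge on 'cond' (how='inner') → 8 rows:
   wind   cond    city  low  high
0   107   snow   Cairo   -3     6
1    48   snow   Cairo  -15     6
2    70   snow   Perth    0     6
3   101  cloud   Cairo   23    -1
4    32  cloud  Madrid  -12    -1
5   101  cloud  Madrid  -25    -1
6   106  cloud   Perth   -8    -1
7    40   snow  Madrid    7     6
group by city, sum of wind:
city
Cairo     256
Madrid    173
Perth     176
Name: wind, dtype: int64

173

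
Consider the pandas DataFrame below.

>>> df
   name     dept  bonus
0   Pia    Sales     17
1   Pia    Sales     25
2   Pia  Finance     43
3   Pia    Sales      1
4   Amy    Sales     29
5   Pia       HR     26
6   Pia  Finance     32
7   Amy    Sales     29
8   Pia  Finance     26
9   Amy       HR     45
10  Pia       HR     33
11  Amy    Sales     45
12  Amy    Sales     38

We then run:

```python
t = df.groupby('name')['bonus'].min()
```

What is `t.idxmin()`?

Pia

group by name, min of bonus:
name
Amy    29
Pia     1
Name: bonus, dtype: int64
So idxmin() = Pia.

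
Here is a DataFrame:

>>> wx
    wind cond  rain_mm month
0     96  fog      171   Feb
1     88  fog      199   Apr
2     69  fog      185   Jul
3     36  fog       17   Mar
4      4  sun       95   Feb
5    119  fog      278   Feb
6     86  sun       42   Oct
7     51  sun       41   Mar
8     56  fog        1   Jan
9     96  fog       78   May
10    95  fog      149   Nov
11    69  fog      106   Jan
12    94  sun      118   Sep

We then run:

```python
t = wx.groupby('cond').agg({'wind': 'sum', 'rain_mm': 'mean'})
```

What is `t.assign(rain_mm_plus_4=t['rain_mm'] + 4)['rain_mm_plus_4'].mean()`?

106.777777778

group by cond: sum(wind), mean(rain_mm):
      wind     rain_mm
cond                  
fog    724  131.555556
sun    235   74.000000
add column rain_mm_plus_4 = t['rain_mm'] + 4:
      wind     rain_mm  rain_mm_plus_4
cond                                  
fog    724  131.555556      135.555556
sun    235   74.000000       78.000000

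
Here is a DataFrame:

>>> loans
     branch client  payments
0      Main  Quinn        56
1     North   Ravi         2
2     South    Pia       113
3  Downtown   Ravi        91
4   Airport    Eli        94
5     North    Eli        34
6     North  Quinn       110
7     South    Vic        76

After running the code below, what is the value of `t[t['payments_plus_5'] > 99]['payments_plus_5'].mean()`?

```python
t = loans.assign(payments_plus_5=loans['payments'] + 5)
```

116.5

add column payments_plus_5 = loans['payments'] + 5:
     branch client  payments  payments_plus_5
0      Main  Quinn        56               61
1     North   Ravi         2                7
2     South    Pia       113              118
3  Downtown   Ravi        91               96
4   Airport    Eli        94               99
5     North    Eli        34               39
6     North  Quinn       110              115
7     South    Vic        76               81
filter rows where payments_plus_5 > 99:
  branch client  payments  payments_plus_5
2  South    Pia       113              118
6  North  Quinn       110              115
Reading off the mean of column 'payments_plus_5', we get 116.5.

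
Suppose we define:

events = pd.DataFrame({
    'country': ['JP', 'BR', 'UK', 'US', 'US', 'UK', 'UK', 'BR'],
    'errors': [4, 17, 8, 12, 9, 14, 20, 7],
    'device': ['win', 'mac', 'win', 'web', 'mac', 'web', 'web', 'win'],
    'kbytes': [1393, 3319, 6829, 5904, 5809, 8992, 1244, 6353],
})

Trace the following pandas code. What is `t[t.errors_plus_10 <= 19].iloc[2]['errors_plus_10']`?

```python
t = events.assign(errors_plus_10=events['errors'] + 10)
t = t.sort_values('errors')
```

add column errors_plus_10 = events['errors'] + 10:
  country  errors device  kbytes  errors_plus_10
0      JP       4    win    1393              14
1      BR      17    mac    3319              27
2      UK       8    win    6829              18
3      US      12    web    5904              22
4      US       9    mac    5809              19
5      UK      14    web    8992              24
6      UK      20    web    1244              30
7      BR       7    win    6353              17
sort by errors:
  country  errors device  kbytes  errors_plus_10
0      JP       4    win    1393              14
7      BR       7    win    6353              17
2      UK       8    win    6829              18
4      US       9    mac    5809              19
3      US      12    web    5904              22
5      UK      14    web    8992              24
1      BR      17    mac    3319              27
6      UK      20    web    1244              30
filter rows where errors_plus_10 <= 19:
  country  errors device  kbytes  errors_plus_10
0      JP       4    win    1393              14
7      BR       7    win    6353              17
2      UK       8    win    6829              18
4      US       9    mac    5809              19
value at position 2, column 'errors_plus_10' → 18

18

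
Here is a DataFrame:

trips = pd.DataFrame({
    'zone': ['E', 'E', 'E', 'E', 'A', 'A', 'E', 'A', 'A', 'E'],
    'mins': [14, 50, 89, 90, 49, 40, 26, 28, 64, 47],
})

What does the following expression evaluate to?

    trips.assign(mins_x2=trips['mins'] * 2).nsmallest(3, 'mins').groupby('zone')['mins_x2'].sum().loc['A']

add column mins_x2 = trips['mins'] * 2:
  zone  mins  mins_x2
0    E    14       28
1    E    50      100
2    E    89      178
3    E    90      180
4    A    49       98
5    A    40       80
6    E    26       52
7    A    28       56
8    A    64      128
9    E    47       94
take 3 rows with smallest mins:
  zone  mins  mins_x2
0    E    14       28
6    E    26       52
7    A    28       56
group by zone, sum of mins_x2:
zone
A    56
E    80
Name: mins_x2, dtype: int64
The value at index 'A' is 56.

56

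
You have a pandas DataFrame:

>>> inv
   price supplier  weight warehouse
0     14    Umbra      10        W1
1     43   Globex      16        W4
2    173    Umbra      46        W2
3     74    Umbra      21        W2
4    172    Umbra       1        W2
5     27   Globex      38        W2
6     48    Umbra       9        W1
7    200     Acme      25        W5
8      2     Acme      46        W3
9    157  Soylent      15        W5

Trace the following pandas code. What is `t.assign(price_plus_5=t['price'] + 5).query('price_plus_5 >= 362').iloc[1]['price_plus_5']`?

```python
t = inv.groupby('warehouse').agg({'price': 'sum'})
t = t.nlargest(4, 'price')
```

362

group by warehouse, sum of price:
           price
warehouse       
W1            62
W2           446
W3             2
W4            43
W5           357
take 4 rows with largest price:
           price
warehouse       
W2           446
W5           357
W1            62
W4            43
add column price_plus_5 = t['price'] + 5:
           price  price_plus_5
warehouse                     
W2           446           451
W5           357           362
W1            62            67
W4            43            48
filter rows where price_plus_5 >= 362:
           price  price_plus_5
warehouse                     
W2           446           451
W5           357           362
Finally, value at position 1, column 'price_plus_5' = 362.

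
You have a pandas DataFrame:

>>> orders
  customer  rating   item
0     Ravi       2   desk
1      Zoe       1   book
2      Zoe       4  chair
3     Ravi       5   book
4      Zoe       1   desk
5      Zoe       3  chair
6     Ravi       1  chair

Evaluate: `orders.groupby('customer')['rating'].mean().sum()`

4.91666666667

group by customer, mean of rating:
customer
Ravi    2.666667
Zoe     2.250000
Name: rating, dtype: float64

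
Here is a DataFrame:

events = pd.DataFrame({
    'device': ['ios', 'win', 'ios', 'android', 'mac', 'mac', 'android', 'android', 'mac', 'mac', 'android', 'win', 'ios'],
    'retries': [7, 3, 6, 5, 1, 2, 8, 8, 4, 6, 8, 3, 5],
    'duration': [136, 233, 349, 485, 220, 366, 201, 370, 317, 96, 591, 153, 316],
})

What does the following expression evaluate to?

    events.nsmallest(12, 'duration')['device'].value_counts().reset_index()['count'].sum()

take 12 rows with smallest duration:
     device  retries  duration
9       mac        6        96
0       ios        7       136
11      win        3       153
6   android        8       201
4       mac        1       220
1       win        3       233
12      ios        5       316
8       mac        4       317
2       ios        6       349
5       mac        2       366
7   android        8       370
3   android        5       485
value_counts of device:
device
mac        4
ios        3
android    3
win        2
Name: count, dtype: int64
reset_index():
    device  count
0      mac      4
1      ios      3
2  android      3
3      win      2
The sum of column 'count' is 12.

12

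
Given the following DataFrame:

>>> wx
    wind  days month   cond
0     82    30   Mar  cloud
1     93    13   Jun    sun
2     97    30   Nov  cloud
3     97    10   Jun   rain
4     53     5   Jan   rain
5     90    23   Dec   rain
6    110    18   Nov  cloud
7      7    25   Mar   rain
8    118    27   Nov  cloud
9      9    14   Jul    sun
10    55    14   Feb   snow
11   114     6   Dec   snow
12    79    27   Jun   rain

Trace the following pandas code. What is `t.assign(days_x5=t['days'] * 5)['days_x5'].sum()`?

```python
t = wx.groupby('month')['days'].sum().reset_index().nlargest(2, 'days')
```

group by month, sum of days:
month
Dec    29
Feb    14
Jan     5
Jul    14
Jun    50
Mar    55
Nov    75
Name: days, dtype: int64
reset_index():
  month  days
0   Dec    29
1   Feb    14
2   Jan     5
3   Jul    14
4   Jun    50
5   Mar    55
6   Nov    75
take 2 rows with largest days:
  month  days
6   Nov    75
5   Mar    55
add column days_x5 = t['days'] * 5:
  month  days  days_x5
6   Nov    75      375
5   Mar    55      275
sum of column 'days_x5' → 650

650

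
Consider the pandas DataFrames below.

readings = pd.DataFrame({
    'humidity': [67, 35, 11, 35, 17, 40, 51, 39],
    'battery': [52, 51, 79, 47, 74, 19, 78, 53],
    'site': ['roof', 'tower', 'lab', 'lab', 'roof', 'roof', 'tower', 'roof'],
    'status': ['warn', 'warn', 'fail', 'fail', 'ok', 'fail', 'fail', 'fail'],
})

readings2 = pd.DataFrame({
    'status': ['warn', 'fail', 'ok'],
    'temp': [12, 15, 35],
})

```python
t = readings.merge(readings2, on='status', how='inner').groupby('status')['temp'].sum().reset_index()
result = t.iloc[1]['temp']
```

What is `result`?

35

merge on 'status' (how='inner') → 8 rows:
   humidity  battery   site status  temp
0        67       52   roof   warn    12
1        35       51  tower   warn    12
2        11       79    lab   fail    15
3        35       47    lab   fail    15
4        17       74   roof     ok    35
5        40       19   roof   fail    15
6        51       78  tower   fail    15
7        39       53   roof   fail    15
group by status, sum of temp:
status
fail    75
ok      35
warn    24
Name: temp, dtype: int64
reset_index():
  status  temp
0   fail    75
1     ok    35
2   warn    24
Then the value at position 1, column 'temp': 35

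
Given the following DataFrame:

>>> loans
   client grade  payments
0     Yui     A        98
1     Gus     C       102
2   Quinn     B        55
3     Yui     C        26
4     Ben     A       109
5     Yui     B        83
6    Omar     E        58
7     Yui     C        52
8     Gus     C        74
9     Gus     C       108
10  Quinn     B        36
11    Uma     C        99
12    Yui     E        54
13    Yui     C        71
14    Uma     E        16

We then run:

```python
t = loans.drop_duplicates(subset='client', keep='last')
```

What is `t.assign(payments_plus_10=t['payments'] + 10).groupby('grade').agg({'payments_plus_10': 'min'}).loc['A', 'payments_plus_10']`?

119

drop duplicate client (keep=last):
   client grade  payments
4     Ben     A       109
6    Omar     E        58
9     Gus     C       108
10  Quinn     B        36
13    Yui     C        71
14    Uma     E        16
add column payments_plus_10 = t['payments'] + 10:
   client grade  payments  payments_plus_10
4     Ben     A       109               119
6    Omar     E        58                68
9     Gus     C       108               118
10  Quinn     B        36                46
13    Yui     C        71                81
14    Uma     E        16                26
group by grade, min of payments_plus_10:
       payments_plus_10
grade                  
A                   119
B                    46
C                    81
E                    26
So loc['A', 'payments_plus_10'] = 119.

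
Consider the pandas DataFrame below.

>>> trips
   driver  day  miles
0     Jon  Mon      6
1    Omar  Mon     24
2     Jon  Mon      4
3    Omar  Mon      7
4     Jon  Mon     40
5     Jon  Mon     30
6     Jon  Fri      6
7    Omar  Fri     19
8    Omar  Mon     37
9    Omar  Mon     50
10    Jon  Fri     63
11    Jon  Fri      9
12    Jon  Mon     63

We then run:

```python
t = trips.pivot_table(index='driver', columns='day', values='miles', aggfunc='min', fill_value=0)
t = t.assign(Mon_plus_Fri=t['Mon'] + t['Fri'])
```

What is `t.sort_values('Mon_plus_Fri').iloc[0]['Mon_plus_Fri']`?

pivot: rows=driver, cols=day, min(miles):
day     Fri  Mon
driver          
Jon       6    4
Omar     19    7
add column Mon_plus_Fri = t['Mon'] + t['Fri']:
day     Fri  Mon  Mon_plus_Fri
driver                        
Jon       6    4            10
Omar     19    7            26
sort by Mon_plus_Fri:
day     Fri  Mon  Mon_plus_Fri
driver                        
Jon       6    4            10
Omar     19    7            26

10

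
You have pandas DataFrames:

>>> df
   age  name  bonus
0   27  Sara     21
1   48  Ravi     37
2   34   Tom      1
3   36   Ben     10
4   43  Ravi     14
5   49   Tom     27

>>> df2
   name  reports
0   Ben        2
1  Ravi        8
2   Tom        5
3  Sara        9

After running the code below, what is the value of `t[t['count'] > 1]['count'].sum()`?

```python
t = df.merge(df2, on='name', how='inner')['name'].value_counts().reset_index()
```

merge on 'name' (how='inner') → 6 rows:
   age  name  bonus  reports
0   27  Sara     21        9
1   48  Ravi     37        8
2   34   Tom      1        5
3   36   Ben     10        2
4   43  Ravi     14        8
5   49   Tom     27        5
value_counts of name:
name
Ravi    2
Tom     2
Sara    1
Ben     1
Name: count, dtype: int64
reset_index():
   name  count
0  Ravi      2
1   Tom      2
2  Sara      1
3   Ben      1
filter rows where count > 1:
   name  count
0  Ravi      2
1   Tom      2
Reading off the sum of column 'count', we get 4.

4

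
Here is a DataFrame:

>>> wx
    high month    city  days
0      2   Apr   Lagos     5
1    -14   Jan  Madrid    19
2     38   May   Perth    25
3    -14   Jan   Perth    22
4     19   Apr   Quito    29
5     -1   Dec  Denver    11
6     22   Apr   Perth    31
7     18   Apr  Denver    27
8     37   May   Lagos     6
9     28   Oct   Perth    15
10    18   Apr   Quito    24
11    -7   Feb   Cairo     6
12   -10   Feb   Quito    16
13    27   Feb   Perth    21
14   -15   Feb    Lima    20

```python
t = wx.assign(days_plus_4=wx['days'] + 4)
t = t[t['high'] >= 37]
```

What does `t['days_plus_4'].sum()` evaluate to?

add column days_plus_4 = wx['days'] + 4:
    high month    city  days  days_plus_4
0      2   Apr   Lagos     5            9
1    -14   Jan  Madrid    19           23
2     38   May   Perth    25           29
3    -14   Jan   Perth    22           26
4     19   Apr   Quito    29           33
5     -1   Dec  Denver    11           15
6     22   Apr   Perth    31           35
7     18   Apr  Denver    27           31
8     37   May   Lagos     6           10
9     28   Oct   Perth    15           19
10    18   Apr   Quito    24           28
11    -7   Feb   Cairo     6           10
12   -10   Feb   Quito    16           20
13    27   Feb   Perth    21           25
14   -15   Feb    Lima    20           24
filter rows where high >= 37:
   high month   city  days  days_plus_4
2    38   May  Perth    25           29
8    37   May  Lagos     6           10
Finally, sum of column 'days_plus_4' = 39.

39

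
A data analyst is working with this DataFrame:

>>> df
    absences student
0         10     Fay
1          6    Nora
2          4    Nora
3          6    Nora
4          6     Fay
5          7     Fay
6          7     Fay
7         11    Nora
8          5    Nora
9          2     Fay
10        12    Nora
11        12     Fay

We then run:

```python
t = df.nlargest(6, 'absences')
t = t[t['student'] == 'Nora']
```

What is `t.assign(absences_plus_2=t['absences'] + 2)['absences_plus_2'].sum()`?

take 6 rows with largest absences:
    absences student
10        12    Nora
11        12     Fay
7         11    Nora
0         10     Fay
5          7     Fay
6          7     Fay
filter rows where student == 'Nora':
    absences student
10        12    Nora
7         11    Nora
add column absences_plus_2 = t['absences'] + 2:
    absences student  absences_plus_2
10        12    Nora               14
7         11    Nora               13
Hence 27.

27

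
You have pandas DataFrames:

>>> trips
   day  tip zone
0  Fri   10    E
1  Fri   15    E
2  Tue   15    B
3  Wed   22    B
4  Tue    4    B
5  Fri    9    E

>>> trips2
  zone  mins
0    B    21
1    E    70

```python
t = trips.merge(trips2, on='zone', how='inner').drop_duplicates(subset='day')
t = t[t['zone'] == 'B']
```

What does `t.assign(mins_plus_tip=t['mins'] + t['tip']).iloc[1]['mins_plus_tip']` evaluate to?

43

merge on 'zone' (how='inner') → 6 rows:
   day  tip zone  mins
0  Fri   10    E    70
1  Fri   15    E    70
2  Tue   15    B    21
3  Wed   22    B    21
4  Tue    4    B    21
5  Fri    9    E    70
drop duplicate day (keep=first):
   day  tip zone  mins
0  Fri   10    E    70
2  Tue   15    B    21
3  Wed   22    B    21
filter rows where zone == 'B':
   day  tip zone  mins
2  Tue   15    B    21
3  Wed   22    B    21
add column mins_plus_tip = t['mins'] + t['tip']:
   day  tip zone  mins  mins_plus_tip
2  Tue   15    B    21             36
3  Wed   22    B    21             43
Finally, value at position 1, column 'mins_plus_tip' = 43.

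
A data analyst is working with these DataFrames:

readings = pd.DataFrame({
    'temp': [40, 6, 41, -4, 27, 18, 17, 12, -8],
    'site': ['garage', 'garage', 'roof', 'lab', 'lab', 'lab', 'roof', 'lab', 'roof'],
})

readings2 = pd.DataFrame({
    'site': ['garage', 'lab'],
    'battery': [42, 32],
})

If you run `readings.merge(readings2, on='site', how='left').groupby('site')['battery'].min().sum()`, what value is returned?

merge on 'site' (how='left') → 9 rows:
   temp    site  battery
0    40  garage     42.0
1     6  garage     42.0
2    41    roof      NaN
3    -4     lab     32.0
4    27     lab     32.0
5    18     lab     32.0
6    17    roof      NaN
7    12     lab     32.0
8    -8    roof      NaN
group by site, min of battery:
site
garage    42.0
lab       32.0
roof       NaN
Name: battery, dtype: float64
sum of the resulting series → 74.0

74.0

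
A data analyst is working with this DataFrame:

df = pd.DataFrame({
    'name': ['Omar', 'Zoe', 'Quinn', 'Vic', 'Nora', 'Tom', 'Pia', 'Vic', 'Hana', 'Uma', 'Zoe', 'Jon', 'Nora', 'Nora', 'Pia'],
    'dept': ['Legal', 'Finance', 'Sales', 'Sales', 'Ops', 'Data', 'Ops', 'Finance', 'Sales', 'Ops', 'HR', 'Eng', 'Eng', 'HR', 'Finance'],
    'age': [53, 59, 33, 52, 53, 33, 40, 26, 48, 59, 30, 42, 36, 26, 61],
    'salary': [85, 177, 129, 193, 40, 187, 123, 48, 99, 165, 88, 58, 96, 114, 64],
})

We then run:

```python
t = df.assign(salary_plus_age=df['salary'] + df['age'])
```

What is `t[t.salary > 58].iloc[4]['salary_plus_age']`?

220

add column salary_plus_age = df['salary'] + df['age']:
     name     dept  age  salary  salary_plus_age
0    Omar    Legal   53      85              138
1     Zoe  Finance   59     177              236
2   Quinn    Sales   33     129              162
3     Vic    Sales   52     193              245
4    Nora      Ops   53      40               93
5     Tom     Data   33     187              220
6     Pia      Ops   40     123              163
7     Vic  Finance   26      48               74
8    Hana    Sales   48      99              147
9     Uma      Ops   59     165              224
10    Zoe       HR   30      88              118
11    Jon      Eng   42      58              100
12   Nora      Eng   36      96              132
13   Nora       HR   26     114              140
14    Pia  Finance   61      64              125
filter rows where salary > 58:
     name     dept  age  salary  salary_plus_age
0    Omar    Legal   53      85              138
1     Zoe  Finance   59     177              236
2   Quinn    Sales   33     129              162
3     Vic    Sales   52     193              245
5     Tom     Data   33     187              220
6     Pia      Ops   40     123              163
8    Hana    Sales   48      99              147
9     Uma      Ops   59     165              224
10    Zoe       HR   30      88              118
12   Nora      Eng   36      96              132
13   Nora       HR   26     114              140
14    Pia  Finance   61      64              125
Taking the value at position 4, column 'salary_plus_age' gives 220.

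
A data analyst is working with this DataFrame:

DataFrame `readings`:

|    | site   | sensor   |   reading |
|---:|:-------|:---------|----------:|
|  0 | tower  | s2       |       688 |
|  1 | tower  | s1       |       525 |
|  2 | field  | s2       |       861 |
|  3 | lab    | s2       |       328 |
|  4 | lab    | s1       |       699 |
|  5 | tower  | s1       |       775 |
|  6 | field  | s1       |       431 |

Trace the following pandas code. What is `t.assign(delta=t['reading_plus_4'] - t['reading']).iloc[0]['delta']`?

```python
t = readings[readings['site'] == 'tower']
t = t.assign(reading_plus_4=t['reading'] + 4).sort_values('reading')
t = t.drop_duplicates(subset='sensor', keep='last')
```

filter rows where site == 'tower':
    site sensor  reading
0  tower     s2      688
1  tower     s1      525
5  tower     s1      775
add column reading_plus_4 = t['reading'] + 4:
    site sensor  reading  reading_plus_4
0  tower     s2      688             692
1  tower     s1      525             529
5  tower     s1      775             779
sort by reading:
    site sensor  reading  reading_plus_4
1  tower     s1      525             529
0  tower     s2      688             692
5  tower     s1      775             779
drop duplicate sensor (keep=last):
    site sensor  reading  reading_plus_4
0  tower     s2      688             692
5  tower     s1      775             779
add column delta = t['reading_plus_4'] - t['reading']:
    site sensor  reading  reading_plus_4  delta
0  tower     s2      688             692      4
5  tower     s1      775             779      4
So iloc[0]['delta'] = 4.

4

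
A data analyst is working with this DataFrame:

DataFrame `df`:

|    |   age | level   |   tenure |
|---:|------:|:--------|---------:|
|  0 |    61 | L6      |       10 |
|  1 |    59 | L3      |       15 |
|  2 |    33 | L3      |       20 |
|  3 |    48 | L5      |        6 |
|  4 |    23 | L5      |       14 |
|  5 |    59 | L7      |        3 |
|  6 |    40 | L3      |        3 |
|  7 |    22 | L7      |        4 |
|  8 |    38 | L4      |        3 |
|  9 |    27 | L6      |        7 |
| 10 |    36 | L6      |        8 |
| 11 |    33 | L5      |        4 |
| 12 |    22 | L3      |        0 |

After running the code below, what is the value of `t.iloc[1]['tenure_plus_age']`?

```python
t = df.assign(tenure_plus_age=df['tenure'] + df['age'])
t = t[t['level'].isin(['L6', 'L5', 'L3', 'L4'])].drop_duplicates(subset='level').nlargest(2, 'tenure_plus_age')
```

add column tenure_plus_age = df['tenure'] + df['age']:
    age level  tenure  tenure_plus_age
0    61    L6      10               71
1    59    L3      15               74
2    33    L3      20               53
3    48    L5       6               54
4    23    L5      14               37
5    59    L7       3               62
6    40    L3       3               43
7    22    L7       4               26
8    38    L4       3               41
9    27    L6       7               34
10   36    L6       8               44
11   33    L5       4               37
12   22    L3       0               22
filter rows where level in ['L6', 'L5', 'L3', 'L4']:
    age level  tenure  tenure_plus_age
0    61    L6      10               71
1    59    L3      15               74
2    33    L3      20               53
3    48    L5       6               54
4    23    L5      14               37
6    40    L3       3               43
8    38    L4       3               41
9    27    L6       7               34
10   36    L6       8               44
11   33    L5       4               37
12   22    L3       0               22
drop duplicate level (keep=first):
   age level  tenure  tenure_plus_age
0   61    L6      10               71
1   59    L3      15               74
3   48    L5       6               54
8   38    L4       3               41
take 2 rows with largest tenure_plus_age:
   age level  tenure  tenure_plus_age
1   59    L3      15               74
0   61    L6      10               71
Reading off the value at position 1, column 'tenure_plus_age', we get 71.

71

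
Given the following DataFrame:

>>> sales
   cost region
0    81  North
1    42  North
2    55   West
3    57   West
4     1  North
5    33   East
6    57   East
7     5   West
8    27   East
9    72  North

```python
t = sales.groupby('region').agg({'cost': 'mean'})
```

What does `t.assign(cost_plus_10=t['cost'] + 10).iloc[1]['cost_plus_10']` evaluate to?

group by region, mean of cost:
        cost
region      
East    39.0
North   49.0
West    39.0
add column cost_plus_10 = t['cost'] + 10:
        cost  cost_plus_10
region                    
East    39.0          49.0
North   49.0          59.0
West    39.0          49.0
Taking the value at position 1, column 'cost_plus_10' gives 59.0.

59.0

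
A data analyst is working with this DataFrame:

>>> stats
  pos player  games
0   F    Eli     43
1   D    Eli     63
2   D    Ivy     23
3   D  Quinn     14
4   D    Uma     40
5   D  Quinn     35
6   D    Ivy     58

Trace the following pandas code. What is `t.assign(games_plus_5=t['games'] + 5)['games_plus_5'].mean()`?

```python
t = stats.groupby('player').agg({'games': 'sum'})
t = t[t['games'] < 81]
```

group by player, sum of games:
        games
player       
Eli       106
Ivy        81
Quinn      49
Uma        40
filter rows where games < 81:
        games
player       
Quinn      49
Uma        40
add column games_plus_5 = t['games'] + 5:
        games  games_plus_5
player                     
Quinn      49            54
Uma        40            45
Taking the mean of column 'games_plus_5' gives 49.5.

49.5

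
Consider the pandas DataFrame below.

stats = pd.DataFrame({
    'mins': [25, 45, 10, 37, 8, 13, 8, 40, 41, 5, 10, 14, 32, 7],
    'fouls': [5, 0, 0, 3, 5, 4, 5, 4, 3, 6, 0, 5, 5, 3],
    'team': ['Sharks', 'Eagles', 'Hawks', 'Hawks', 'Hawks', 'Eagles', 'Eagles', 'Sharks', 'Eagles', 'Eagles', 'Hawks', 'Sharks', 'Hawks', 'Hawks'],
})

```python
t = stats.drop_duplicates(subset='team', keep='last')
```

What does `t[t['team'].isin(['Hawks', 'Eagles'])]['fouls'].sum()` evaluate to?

drop duplicate team (keep=last):
    mins  fouls    team
9      5      6  Eagles
11    14      5  Sharks
13     7      3   Hawks
filter rows where team in ['Hawks', 'Eagles']:
    mins  fouls    team
9      5      6  Eagles
13     7      3   Hawks
Finally, sum of column 'fouls' = 9.

9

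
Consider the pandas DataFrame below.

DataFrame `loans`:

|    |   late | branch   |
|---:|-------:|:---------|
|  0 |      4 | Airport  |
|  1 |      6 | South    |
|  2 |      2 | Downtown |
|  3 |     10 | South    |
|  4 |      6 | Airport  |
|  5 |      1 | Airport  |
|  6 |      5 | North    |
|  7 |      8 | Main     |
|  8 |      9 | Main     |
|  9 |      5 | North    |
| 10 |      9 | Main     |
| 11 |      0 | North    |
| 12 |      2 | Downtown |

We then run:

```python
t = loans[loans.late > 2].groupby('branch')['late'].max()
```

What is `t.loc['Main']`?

filter rows where late > 2:
    late   branch
0      4  Airport
1      6    South
3     10    South
4      6  Airport
6      5    North
7      8     Main
8      9     Main
9      5    North
10     9     Main
group by branch, max of late:
branch
Airport     6
Main        9
North       5
South      10
Name: late, dtype: int64
Taking the value at index 'Main' gives 9.

9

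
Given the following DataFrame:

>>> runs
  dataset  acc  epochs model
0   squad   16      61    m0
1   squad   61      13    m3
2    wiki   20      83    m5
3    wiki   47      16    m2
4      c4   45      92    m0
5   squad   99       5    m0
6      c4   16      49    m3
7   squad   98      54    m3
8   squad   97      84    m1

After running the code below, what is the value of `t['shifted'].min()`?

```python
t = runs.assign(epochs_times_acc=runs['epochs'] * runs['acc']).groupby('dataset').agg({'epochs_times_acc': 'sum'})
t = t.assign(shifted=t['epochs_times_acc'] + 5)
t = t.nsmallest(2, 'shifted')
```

add column epochs_times_acc = runs['epochs'] * runs['acc']:
  dataset  acc  epochs model  epochs_times_acc
0   squad   16      61    m0               976
1   squad   61      13    m3               793
2    wiki   20      83    m5              1660
3    wiki   47      16    m2               752
4      c4   45      92    m0              4140
5   squad   99       5    m0               495
6      c4   16      49    m3               784
7   squad   98      54    m3              5292
8   squad   97      84    m1              8148
group by dataset, sum of epochs_times_acc:
         epochs_times_acc
dataset                  
c4                   4924
squad               15704
wiki                 2412
add column shifted = t['epochs_times_acc'] + 5:
         epochs_times_acc  shifted
dataset                           
c4                   4924     4929
squad               15704    15709
wiki                 2412     2417
take 2 rows with smallest shifted:
         epochs_times_acc  shifted
dataset                           
wiki                 2412     2417
c4                   4924     4929
Hence 2417.

2417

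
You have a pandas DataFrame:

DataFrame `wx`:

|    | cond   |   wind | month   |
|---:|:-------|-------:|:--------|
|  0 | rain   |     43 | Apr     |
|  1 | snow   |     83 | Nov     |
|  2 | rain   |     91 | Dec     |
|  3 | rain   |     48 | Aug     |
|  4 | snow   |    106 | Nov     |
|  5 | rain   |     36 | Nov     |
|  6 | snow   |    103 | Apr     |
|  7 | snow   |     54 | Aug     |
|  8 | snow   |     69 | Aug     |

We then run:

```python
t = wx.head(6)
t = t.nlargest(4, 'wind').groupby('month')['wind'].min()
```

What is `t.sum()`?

take first 6 rows:
   cond  wind month
0  rain    43   Apr
1  snow    83   Nov
2  rain    91   Dec
3  rain    48   Aug
4  snow   106   Nov
5  rain    36   Nov
take 4 rows with largest wind:
   cond  wind month
4  snow   106   Nov
2  rain    91   Dec
1  snow    83   Nov
3  rain    48   Aug
group by month, min of wind:
month
Aug    48
Dec    91
Nov    83
Name: wind, dtype: int64

222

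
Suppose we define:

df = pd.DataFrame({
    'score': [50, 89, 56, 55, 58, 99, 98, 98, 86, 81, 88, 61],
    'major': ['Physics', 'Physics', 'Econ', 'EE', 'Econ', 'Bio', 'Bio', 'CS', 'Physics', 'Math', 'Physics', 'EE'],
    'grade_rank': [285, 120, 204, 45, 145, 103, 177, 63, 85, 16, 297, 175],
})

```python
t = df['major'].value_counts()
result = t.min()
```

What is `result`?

value_counts of major:
major
Physics    4
Econ       2
EE         2
Bio        2
CS         1
Math       1
Name: count, dtype: int64
min of the resulting series → 1

1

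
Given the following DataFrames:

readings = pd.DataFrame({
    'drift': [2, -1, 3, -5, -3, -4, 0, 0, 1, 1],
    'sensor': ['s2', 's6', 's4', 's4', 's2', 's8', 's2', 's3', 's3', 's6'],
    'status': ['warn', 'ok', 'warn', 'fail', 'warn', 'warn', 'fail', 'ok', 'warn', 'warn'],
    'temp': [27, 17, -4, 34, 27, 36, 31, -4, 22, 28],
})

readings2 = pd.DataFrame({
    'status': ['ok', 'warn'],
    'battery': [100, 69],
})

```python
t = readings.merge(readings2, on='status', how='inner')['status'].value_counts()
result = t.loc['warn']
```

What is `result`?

merge on 'status' (how='inner') → 8 rows:
   drift sensor status  temp  battery
0      2     s2   warn    27       69
1     -1     s6     ok    17      100
2      3     s4   warn    -4       69
3     -3     s2   warn    27       69
4     -4     s8   warn    36       69
5      0     s3     ok    -4      100
6      1     s3   warn    22       69
7      1     s6   warn    28       69
value_counts of status:
status
warn    6
ok      2
Name: count, dtype: int64
Taking the value at index 'warn' gives 6.

6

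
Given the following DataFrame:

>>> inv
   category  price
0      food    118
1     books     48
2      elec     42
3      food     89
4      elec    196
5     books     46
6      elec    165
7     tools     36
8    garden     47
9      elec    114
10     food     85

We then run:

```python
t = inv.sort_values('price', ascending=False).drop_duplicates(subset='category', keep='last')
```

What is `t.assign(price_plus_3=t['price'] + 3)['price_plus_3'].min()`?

sort by price descending:
   category  price
4      elec    196
6      elec    165
0      food    118
9      elec    114
3      food     89
10     food     85
1     books     48
8    garden     47
5     books     46
2      elec     42
7     tools     36
drop duplicate category (keep=last):
   category  price
10     food     85
8    garden     47
5     books     46
2      elec     42
7     tools     36
add column price_plus_3 = t['price'] + 3:
   category  price  price_plus_3
10     food     85            88
8    garden     47            50
5     books     46            49
2      elec     42            45
7     tools     36            39
Hence 39.

39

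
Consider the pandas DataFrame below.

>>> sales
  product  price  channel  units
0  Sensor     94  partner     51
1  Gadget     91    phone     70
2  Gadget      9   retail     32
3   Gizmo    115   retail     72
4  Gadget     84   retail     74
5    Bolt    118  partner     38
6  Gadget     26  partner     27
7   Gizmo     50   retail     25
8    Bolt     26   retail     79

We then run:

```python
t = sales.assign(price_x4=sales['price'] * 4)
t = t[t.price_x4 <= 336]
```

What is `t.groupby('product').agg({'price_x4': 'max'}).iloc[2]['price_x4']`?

200

add column price_x4 = sales['price'] * 4:
  product  price  channel  units  price_x4
0  Sensor     94  partner     51       376
1  Gadget     91    phone     70       364
2  Gadget      9   retail     32        36
3   Gizmo    115   retail     72       460
4  Gadget     84   retail     74       336
5    Bolt    118  partner     38       472
6  Gadget     26  partner     27       104
7   Gizmo     50   retail     25       200
8    Bolt     26   retail     79       104
filter rows where price_x4 <= 336:
  product  price  channel  units  price_x4
2  Gadget      9   retail     32        36
4  Gadget     84   retail     74       336
6  Gadget     26  partner     27       104
7   Gizmo     50   retail     25       200
8    Bolt     26   retail     79       104
group by product, max of price_x4:
         price_x4
product          
Bolt          104
Gadget        336
Gizmo         200
Hence 200.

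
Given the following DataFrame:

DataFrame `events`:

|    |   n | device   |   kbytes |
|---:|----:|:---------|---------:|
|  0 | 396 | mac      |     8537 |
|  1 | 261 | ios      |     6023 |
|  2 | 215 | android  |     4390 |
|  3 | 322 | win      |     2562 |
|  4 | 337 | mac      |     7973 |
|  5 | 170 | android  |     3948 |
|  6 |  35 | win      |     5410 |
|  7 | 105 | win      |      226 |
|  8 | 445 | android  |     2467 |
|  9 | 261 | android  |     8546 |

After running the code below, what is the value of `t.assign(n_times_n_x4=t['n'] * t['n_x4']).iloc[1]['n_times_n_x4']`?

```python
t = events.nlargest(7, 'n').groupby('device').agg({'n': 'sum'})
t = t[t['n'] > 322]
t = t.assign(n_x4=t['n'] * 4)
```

take 7 rows with largest n:
     n   device  kbytes
8  445  android    2467
0  396      mac    8537
4  337      mac    7973
3  322      win    2562
1  261      ios    6023
9  261  android    8546
2  215  android    4390
group by device, sum of n:
           n
device      
android  921
ios      261
mac      733
win      322
filter rows where n > 322:
           n
device      
android  921
mac      733
add column n_x4 = t['n'] * 4:
           n  n_x4
device            
android  921  3684
mac      733  2932
add column n_times_n_x4 = t['n'] * t['n_x4']:
           n  n_x4  n_times_n_x4
device                          
android  921  3684       3392964
mac      733  2932       2149156

2149156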